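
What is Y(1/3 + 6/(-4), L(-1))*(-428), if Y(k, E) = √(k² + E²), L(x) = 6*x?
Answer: -214*√1345/3 ≈ -2616.1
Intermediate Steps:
Y(k, E) = √(E² + k²)
Y(1/3 + 6/(-4), L(-1))*(-428) = √((6*(-1))² + (1/3 + 6/(-4))²)*(-428) = √((-6)² + (1*(⅓) + 6*(-¼))²)*(-428) = √(36 + (⅓ - 3/2)²)*(-428) = √(36 + (-7/6)²)*(-428) = √(36 + 49/36)*(-428) = √(1345/36)*(-428) = (√1345/6)*(-428) = -214*√1345/3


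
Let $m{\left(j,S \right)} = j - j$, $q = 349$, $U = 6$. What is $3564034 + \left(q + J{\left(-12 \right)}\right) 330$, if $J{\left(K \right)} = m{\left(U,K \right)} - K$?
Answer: $3683164$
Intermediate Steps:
$m{\left(j,S \right)} = 0$
$J{\left(K \right)} = - K$ ($J{\left(K \right)} = 0 - K = - K$)
$3564034 + \left(q + J{\left(-12 \right)}\right) 330 = 3564034 + \left(349 - -12\right) 330 = 3564034 + \left(349 + 12\right) 330 = 3564034 + 361 \cdot 330 = 3564034 + 119130 = 3683164$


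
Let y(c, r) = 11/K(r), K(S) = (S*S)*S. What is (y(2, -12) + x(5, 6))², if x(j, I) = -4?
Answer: 47927929/2985984 ≈ 16.051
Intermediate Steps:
K(S) = S³ (K(S) = S²*S = S³)
y(c, r) = 11/r³ (y(c, r) = 11/(r³) = 11/r³)
(y(2, -12) + x(5, 6))² = (11/(-12)³ - 4)² = (11*(-1/1728) - 4)² = (-11/1728 - 4)² = (-6923/1728)² = 47927929/2985984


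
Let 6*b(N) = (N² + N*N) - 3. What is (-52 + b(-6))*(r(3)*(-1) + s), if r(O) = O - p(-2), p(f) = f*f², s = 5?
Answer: 243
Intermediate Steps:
p(f) = f³
r(O) = 8 + O (r(O) = O - 1*(-2)³ = O - 1*(-8) = O + 8 = 8 + O)
b(N) = -½ + N²/3 (b(N) = ((N² + N*N) - 3)/6 = ((N² + N²) - 3)/6 = (2*N² - 3)/6 = (-3 + 2*N²)/6 = -½ + N²/3)
(-52 + b(-6))*(r(3)*(-1) + s) = (-52 + (-½ + (⅓)*(-6)²))*((8 + 3)*(-1) + 5) = (-52 + (-½ + (⅓)*36))*(11*(-1) + 5) = (-52 + (-½ + 12))*(-11 + 5) = (-52 + 23/2)*(-6) = -81/2*(-6) = 243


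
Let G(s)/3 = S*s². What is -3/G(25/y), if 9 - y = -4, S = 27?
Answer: -169/16875 ≈ -0.010015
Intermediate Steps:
y = 13 (y = 9 - 1*(-4) = 9 + 4 = 13)
G(s) = 81*s² (G(s) = 3*(27*s²) = 81*s²)
-3/G(25/y) = -3/(81*(25/13)²) = -3/(81*(625/169)) = -3/50625/169 = -3*169/50625 = -169/16875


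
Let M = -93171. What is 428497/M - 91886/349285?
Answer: -158228685151/32543232735 ≈ -4.8621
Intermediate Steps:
428497/M - 91886/349285 = 428497/(-93171) - 91886/349285 = 428497*(-1/93171) - 91886*1/349285 = -428497/93171 - 91886/349285 = -158228685151/32543232735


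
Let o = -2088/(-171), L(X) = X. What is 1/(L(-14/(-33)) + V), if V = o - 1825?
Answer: -627/1136353 ≈ -0.00055176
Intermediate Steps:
o = 232/19 (o = -2088*(-1/171) = 232/19 ≈ 12.211)
V = -34443/19 (V = 232/19 - 1825 = -34443/19 ≈ -1812.8)
1/(L(-14/(-33)) + V) = 1/(-14/(-33) - 34443/19) = 1/(-14*(-1/33) - 34443/19) = 1/(14/33 - 34443/19) = 1/(-1136353/627) = -627/1136353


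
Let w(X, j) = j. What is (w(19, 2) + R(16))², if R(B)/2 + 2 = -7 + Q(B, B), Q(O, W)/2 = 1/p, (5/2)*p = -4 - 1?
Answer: 324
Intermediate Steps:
p = -2 (p = 2*(-4 - 1)/5 = (⅖)*(-5) = -2)
Q(O, W) = -1 (Q(O, W) = 2/(-2) = 2*(-½) = -1)
R(B) = -20 (R(B) = -4 + 2*(-7 - 1) = -4 + 2*(-8) = -4 - 16 = -20)
(w(19, 2) + R(16))² = (2 - 20)² = (-18)² = 324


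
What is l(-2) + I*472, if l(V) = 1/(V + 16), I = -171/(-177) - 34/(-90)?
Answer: 399661/630 ≈ 634.38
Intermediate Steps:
I = 3568/2655 (I = -171*(-1/177) - 34*(-1/90) = 57/59 + 17/45 = 3568/2655 ≈ 1.3439)
l(V) = 1/(16 + V)
l(-2) + I*472 = 1/(16 - 2) + (3568/2655)*472 = 1/14 + 28544/45 = 399661/630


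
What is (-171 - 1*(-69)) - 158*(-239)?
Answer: 37660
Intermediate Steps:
(-171 - 1*(-69)) - 158*(-239) = (-171 + 69) + 37762 = -102 + 37762 = 37660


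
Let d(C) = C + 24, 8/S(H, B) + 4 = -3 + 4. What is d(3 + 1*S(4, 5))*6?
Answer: 146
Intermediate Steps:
S(H, B) = -8/3 (S(H, B) = 8/(-4 + (-3 + 4)) = 8/(-4 + 1) = 8/(-3) = 8*(-⅓) = -8/3)
d(C) = 24 + C
d(3 + 1*S(4, 5))*6 = (24 + (3 + 1*(-8/3)))*6 = (24 + (3 - 8/3))*6 = (24 + ⅓)*6 = (73/3)*6 = 146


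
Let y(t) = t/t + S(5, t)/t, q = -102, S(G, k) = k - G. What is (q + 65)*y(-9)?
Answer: -851/9 ≈ -94.556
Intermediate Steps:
y(t) = 1 + (-5 + t)/t (y(t) = t/t + (t - 1*5)/t = 1 + (t - 5)/t = 1 + (-5 + t)/t)
(q + 65)*y(-9) = (-102 + 65)*(2 - 5/(-9)) = -37*(2 - 5*(-⅑)) = -37*(2 + 5/9) = -37*23/9 = -851/9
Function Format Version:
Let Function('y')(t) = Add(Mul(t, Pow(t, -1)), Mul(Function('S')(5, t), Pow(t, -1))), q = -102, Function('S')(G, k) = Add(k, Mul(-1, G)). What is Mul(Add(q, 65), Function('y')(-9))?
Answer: Rational(-851, 9) ≈ -94.556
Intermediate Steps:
Function('y')(t) = Add(1, Mul(Pow(t, -1), Add(-5, t))) (Function('y')(t) = Add(Mul(t, Pow(t, -1)), Mul(Add(t, Mul(-1, 5)), Pow(t, -1))) = Add(1, Mul(Add(t, -5), Pow(t, -1))) = Add(1, Mul(Add(-5, t), Pow(t, -1))) = Add(1, Mul(Pow(t, -1), Add(-5, t))))
Mul(Add(q, 65), Function('y')(-9)) = Mul(Add(-102, 65), Add(2, Mul(-5, Pow(-9, -1)))) = Mul(-37, Add(2, Mul(-5, Rational(-1, 9)))) = Mul(-37, Add(2, Rational(5, 9))) = Mul(-37, Rational(23, 9)) = Rational(-851, 9)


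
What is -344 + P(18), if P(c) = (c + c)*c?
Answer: 304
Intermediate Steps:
P(c) = 2*c**2 (P(c) = (2*c)*c = 2*c**2)
-344 + P(18) = -344 + 2*18**2 = -344 + 2*324 = -344 + 648 = 304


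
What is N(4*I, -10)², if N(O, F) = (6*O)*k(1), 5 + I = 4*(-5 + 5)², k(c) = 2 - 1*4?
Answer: 57600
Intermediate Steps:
k(c) = -2 (k(c) = 2 - 4 = -2)
I = -5 (I = -5 + 4*(-5 + 5)² = -5 + 4*0² = -5 + 4*0 = -5 + 0 = -5)
N(O, F) = -12*O (N(O, F) = (6*O)*(-2) = -12*O)
N(4*I, -10)² = (-48*(-5))² = (-12*(-20))² = 240² = 57600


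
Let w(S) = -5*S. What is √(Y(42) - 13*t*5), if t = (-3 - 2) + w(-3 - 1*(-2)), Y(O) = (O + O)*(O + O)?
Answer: 84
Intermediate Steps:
Y(O) = 4*O² (Y(O) = (2*O)*(2*O) = 4*O²)
t = 0 (t = (-3 - 2) - 5*(-3 - 1*(-2)) = -5 - 5*(-3 + 2) = -5 - 5*(-1) = -5 + 5 = 0)
√(Y(42) - 13*t*5) = √(4*42² - 13*0*5) = √(4*1764 + 0*5) = √(7056 + 0) = √7056 = 84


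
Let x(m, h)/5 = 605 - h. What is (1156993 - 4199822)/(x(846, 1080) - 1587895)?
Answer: 3042829/1590270 ≈ 1.9134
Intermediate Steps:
x(m, h) = 3025 - 5*h (x(m, h) = 5*(605 - h) = 3025 - 5*h)
(1156993 - 4199822)/(x(846, 1080) - 1587895) = (1156993 - 4199822)/((3025 - 5*1080) - 1587895) = -3042829/((3025 - 5400) - 1587895) = -3042829/(-2375 - 1587895) = -3042829/(-1590270) = -3042829*(-1/1590270) = 3042829/1590270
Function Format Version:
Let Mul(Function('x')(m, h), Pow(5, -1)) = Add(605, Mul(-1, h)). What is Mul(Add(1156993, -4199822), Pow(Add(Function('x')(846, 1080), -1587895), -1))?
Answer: Rational(3042829, 1590270) ≈ 1.9134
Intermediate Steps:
Function('x')(m, h) = Add(3025, Mul(-5, h)) (Function('x')(m, h) = Mul(5, Add(605, Mul(-1, h))) = Add(3025, Mul(-5, h)))
Mul(Add(1156993, -4199822), Pow(Add(Function('x')(846, 1080), -1587895), -1)) = Mul(Add(1156993, -4199822), Pow(Add(Add(3025, Mul(-5, 1080)), -1587895), -1)) = Mul(-3042829, Pow(Add(Add(3025, -5400), -1587895), -1)) = Mul(-3042829, Pow(Add(-2375, -1587895), -1)) = Mul(-3042829, Pow(-1590270, -1)) = Mul(-3042829, Rational(-1, 1590270)) = Rational(3042829, 1590270)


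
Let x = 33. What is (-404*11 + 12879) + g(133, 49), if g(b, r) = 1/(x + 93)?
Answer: 1062811/126 ≈ 8435.0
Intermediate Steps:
g(b, r) = 1/126 (g(b, r) = 1/(33 + 93) = 1/126)
(-404*11 + 12879) + g(133, 49) = (-404*11 + 12879) + 1/126 = (-4444 + 12879) + 1/126 = 8435 + 1/126 = 1062811/126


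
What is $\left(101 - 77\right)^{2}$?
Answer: $576$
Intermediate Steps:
$\left(101 - 77\right)^{2} = 24^{2} = 576$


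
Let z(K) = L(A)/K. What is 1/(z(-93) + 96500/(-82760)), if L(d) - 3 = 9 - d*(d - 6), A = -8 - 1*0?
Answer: -384834/34925 ≈ -11.019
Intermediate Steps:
A = -8 (A = -8 + 0 = -8)
L(d) = 12 - d*(-6 + d) (L(d) = 3 + (9 - d*(d - 6)) = 3 + (9 - d*(-6 + d)) = 12 - d*(-6 + d))
z(K) = -100/K (z(K) = (12 - 1*(-8)² + 6*(-8))/K = (12 - 1*64 - 48)/K = (12 - 64 - 48)/K = -100/K)
1/(z(-93) + 96500/(-82760)) = 1/(-100/(-93) + 96500/(-82760)) = 1/(-100*(-1/93) + 96500*(-1/82760)) = 1/(100/93 - 4825/4138) = 1/(-34925/384834) = -384834/34925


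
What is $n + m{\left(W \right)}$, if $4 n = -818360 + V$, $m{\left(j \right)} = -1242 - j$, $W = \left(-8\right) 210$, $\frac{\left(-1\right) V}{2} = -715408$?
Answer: $153552$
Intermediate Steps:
$V = 1430816$ ($V = \left(-2\right) \left(-715408\right) = 1430816$)
$W = -1680$
$n = 153114$ ($n = \frac{-818360 + 1430816}{4} = \frac{1}{4} \cdot 612456 = 153114$)
$n + m{\left(W \right)} = 153114 - -438 = 153114 + \left(-1242 + 1680\right) = 153114 + 438 = 153552$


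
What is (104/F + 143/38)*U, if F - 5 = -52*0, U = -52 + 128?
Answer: 9334/5 ≈ 1866.8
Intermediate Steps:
U = 76
F = 5 (F = 5 - 52*0 = 5 + 0 = 5)
(104/F + 143/38)*U = (104/5 + 143/38)*76 = (4667/190)*76 = 9334/5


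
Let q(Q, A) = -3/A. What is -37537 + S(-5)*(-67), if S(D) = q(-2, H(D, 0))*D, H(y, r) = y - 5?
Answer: -74873/2 ≈ -37437.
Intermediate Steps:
H(y, r) = -5 + y
S(D) = -3*D/(-5 + D) (S(D) = (-3/(-5 + D))*D = -3*D/(-5 + D))
-37537 + S(-5)*(-67) = -37537 - 3*(-5)/(-5 - 5)*(-67) = -37537 - 3*(-5)/(-10)*(-67) = -37537 - 3*(-5)*(-1/10)*(-67) = -37537 - 3/2*(-67) = -37537 + 201/2 = -74873/2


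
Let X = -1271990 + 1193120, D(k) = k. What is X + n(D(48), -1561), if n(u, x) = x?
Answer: -80431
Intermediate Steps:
X = -78870
X + n(D(48), -1561) = -78870 - 1561 = -80431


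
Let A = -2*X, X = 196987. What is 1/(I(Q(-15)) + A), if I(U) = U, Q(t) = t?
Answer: -1/393989 ≈ -2.5381e-6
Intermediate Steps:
A = -393974 (A = -2*196987 = -393974)
1/(I(Q(-15)) + A) = 1/(-15 - 393974) = 1/(-393989) = -1/393989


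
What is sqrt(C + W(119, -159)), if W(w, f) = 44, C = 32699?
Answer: sqrt(32743) ≈ 180.95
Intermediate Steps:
sqrt(C + W(119, -159)) = sqrt(32699 + 44) = sqrt(32743)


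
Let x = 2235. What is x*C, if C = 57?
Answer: 127395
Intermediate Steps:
x*C = 2235*57 = 127395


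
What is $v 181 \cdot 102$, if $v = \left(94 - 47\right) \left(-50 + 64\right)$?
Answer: $12147996$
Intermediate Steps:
$v = 658$ ($v = 47 \cdot 14 = 658$)
$v 181 \cdot 102 = 658 \cdot 181 \cdot 102 = 119098 \cdot 102 = 12147996$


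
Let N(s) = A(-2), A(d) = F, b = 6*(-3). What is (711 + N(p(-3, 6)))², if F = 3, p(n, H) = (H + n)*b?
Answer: 509796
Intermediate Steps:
b = -18
p(n, H) = -18*H - 18*n (p(n, H) = (H + n)*(-18) = -18*H - 18*n)
A(d) = 3
N(s) = 3
(711 + N(p(-3, 6)))² = (711 + 3)² = 714² = 509796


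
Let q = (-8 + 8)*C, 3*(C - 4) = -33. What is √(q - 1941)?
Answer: I*√1941 ≈ 44.057*I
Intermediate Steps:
C = -7 (C = 4 + (⅓)*(-33) = 4 - 11 = -7)
q = 0 (q = (-8 + 8)*(-7) = 0*(-7) = 0)
√(q - 1941) = √(0 - 1941) = √(-1941) = I*√1941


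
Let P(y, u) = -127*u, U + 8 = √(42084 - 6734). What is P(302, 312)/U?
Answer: -52832/5881 - 33020*√1414/5881 ≈ -220.11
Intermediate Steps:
U = -8 + 5*√1414 (U = -8 + √(42084 - 6734) = -8 + √35350 = -8 + 5*√1414 ≈ 180.02)
P(302, 312)/U = (-127*312)/(-8 + 5*√1414) = -39624/(-8 + 5*√1414)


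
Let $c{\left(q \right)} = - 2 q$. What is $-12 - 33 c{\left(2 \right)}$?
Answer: $120$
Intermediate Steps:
$-12 - 33 c{\left(2 \right)} = -12 - 33 \left(\left(-2\right) 2\right) = -12 - -132 = -12 + 132 = 120$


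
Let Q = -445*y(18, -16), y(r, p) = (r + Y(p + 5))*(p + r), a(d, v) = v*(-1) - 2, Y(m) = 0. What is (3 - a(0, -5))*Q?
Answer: 0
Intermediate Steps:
a(d, v) = -2 - v (a(d, v) = -v - 2 = -2 - v)
y(r, p) = r*(p + r) (y(r, p) = (r + 0)*(p + r) = r*(p + r))
Q = -16020 (Q = -8010*(-16 + 18) = -8010*2 = -445*36 = -16020)
(3 - a(0, -5))*Q = (3 - (-2 - 1*(-5)))*(-16020) = (3 - (-2 + 5))*(-16020) = (3 - 1*3)*(-16020) = (3 - 3)*(-16020) = 0*(-16020) = 0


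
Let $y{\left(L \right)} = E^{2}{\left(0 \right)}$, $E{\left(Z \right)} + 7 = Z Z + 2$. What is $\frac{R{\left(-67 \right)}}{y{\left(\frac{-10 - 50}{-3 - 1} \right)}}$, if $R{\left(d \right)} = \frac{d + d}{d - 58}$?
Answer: $\frac{134}{3125} \approx 0.04288$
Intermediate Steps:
$R{\left(d \right)} = \frac{2 d}{-58 + d}$
$E{\left(Z \right)} = -5 + Z^{2}$ ($E{\left(Z \right)} = -7 + \left(Z Z + 2\right) = -7 + \left(Z^{2} + 2\right) = -7 + \left(2 + Z^{2}\right) = -5 + Z^{2}$)
$y{\left(L \right)} = 25$ ($y{\left(L \right)} = \left(-5 + 0^{2}\right)^{2} = \left(-5 + 0\right)^{2} = \left(-5\right)^{2} = 25$)
$\frac{R{\left(-67 \right)}}{y{\left(\frac{-10 - 50}{-3 - 1} \right)}} = \frac{2 \left(-67\right) \frac{1}{-58 - 67}}{25} = 2 \left(-67\right) \frac{1}{-125} \cdot \frac{1}{25} = 2 \left(-67\right) \left(- \frac{1}{125}\right) \frac{1}{25} = \frac{134}{125} \cdot \frac{1}{25} = \frac{134}{3125}$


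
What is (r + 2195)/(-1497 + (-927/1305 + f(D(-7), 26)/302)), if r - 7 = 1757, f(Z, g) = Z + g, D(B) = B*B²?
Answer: -173364610/65630701 ≈ -2.6415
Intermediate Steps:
D(B) = B³
r = 1764 (r = 7 + 1757 = 1764)
(r + 2195)/(-1497 + (-927/1305 + f(D(-7), 26)/302)) = (1764 + 2195)/(-1497 + (-927/1305 + ((-7)³ + 26)/302)) = 3959/(-1497 + (-927*1/1305 + (-343 + 26)*(1/302))) = 3959/(-1497 + (-103/145 - 317*1/302)) = 3959/(-1497 + (-103/145 - 317/302)) = 3959/(-1497 - 77071/43790) = 3959/(-65630701/43790) = 3959*(-43790/65630701) = -173364610/65630701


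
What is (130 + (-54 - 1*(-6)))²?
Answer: 6724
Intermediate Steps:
(130 + (-54 - 1*(-6)))² = (130 + (-54 + 6))² = (130 - 48)² = 82² = 6724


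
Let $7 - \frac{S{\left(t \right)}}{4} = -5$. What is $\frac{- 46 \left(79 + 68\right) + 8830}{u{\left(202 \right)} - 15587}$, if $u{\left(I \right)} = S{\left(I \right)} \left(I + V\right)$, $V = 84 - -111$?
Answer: $\frac{2068}{3469} \approx 0.59614$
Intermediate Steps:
$V = 195$ ($V = 84 + 111 = 195$)
$S{\left(t \right)} = 48$ ($S{\left(t \right)} = 28 - -20 = 28 + 20 = 48$)
$u{\left(I \right)} = 9360 + 48 I$ ($u{\left(I \right)} = 48 \left(I + 195\right) = 48 \left(195 + I\right) = 9360 + 48 I$)
$\frac{- 46 \left(79 + 68\right) + 8830}{u{\left(202 \right)} - 15587} = \frac{- 46 \left(79 + 68\right) + 8830}{\left(9360 + 48 \cdot 202\right) - 15587} = \frac{\left(-46\right) 147 + 8830}{\left(9360 + 9696\right) - 15587} = \frac{-6762 + 8830}{19056 - 15587} = \frac{2068}{3469}$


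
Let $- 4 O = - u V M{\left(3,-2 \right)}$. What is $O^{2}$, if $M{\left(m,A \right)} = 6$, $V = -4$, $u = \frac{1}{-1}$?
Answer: $36$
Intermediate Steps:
$u = -1$
$O = 6$ ($O = - \frac{\left(-1\right) \left(-1\right) \left(-4\right) 6}{4} = - \frac{\left(-1\right) 4 \cdot 6}{4} = - \frac{\left(-1\right) 24}{4} = \left(- \frac{1}{4}\right) \left(-24\right) = 6$)
$O^{2} = 6^{2} = 36$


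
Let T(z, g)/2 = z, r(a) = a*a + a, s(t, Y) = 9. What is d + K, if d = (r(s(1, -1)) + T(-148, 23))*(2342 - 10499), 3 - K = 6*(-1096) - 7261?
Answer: 1694182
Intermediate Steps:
r(a) = a + a² (r(a) = a² + a = a + a²)
T(z, g) = 2*z
K = 13840 (K = 3 - (6*(-1096) - 7261) = 3 - (-6576 - 7261) = 3 - 1*(-13837) = 3 + 13837 = 13840)
d = 1680342 (d = (9*(1 + 9) + 2*(-148))*(2342 - 10499) = (9*10 - 296)*(-8157) = (90 - 296)*(-8157) = -206*(-8157) = 1680342)
d + K = 1680342 + 13840 = 1694182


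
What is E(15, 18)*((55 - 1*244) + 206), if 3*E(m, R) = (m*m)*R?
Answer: 22950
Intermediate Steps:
E(m, R) = R*m²/3 (E(m, R) = ((m*m)*R)/3 = (m²*R)/3 = (R*m²)/3 = R*m²/3)
E(15, 18)*((55 - 1*244) + 206) = ((⅓)*18*15²)*((55 - 1*244) + 206) = ((⅓)*18*225)*((55 - 244) + 206) = 1350*(-189 + 206) = 1350*17 = 22950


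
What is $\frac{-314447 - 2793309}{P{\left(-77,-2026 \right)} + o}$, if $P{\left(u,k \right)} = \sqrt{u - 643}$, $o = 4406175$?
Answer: $- \frac{304295928740}{431430625141} + \frac{12431024 i \sqrt{5}}{6471459377115} \approx -0.70532 + 4.2953 \cdot 10^{-6} i$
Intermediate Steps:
$P{\left(u,k \right)} = \sqrt{-643 + u}$
$\frac{-314447 - 2793309}{P{\left(-77,-2026 \right)} + o} = \frac{-314447 - 2793309}{\sqrt{-643 - 77} + 4406175} = - \frac{3107756}{\sqrt{-720} + 4406175} = - \frac{3107756}{12 i \sqrt{5} + 4406175} = - \frac{3107756}{4406175 + 12 i \sqrt{5}}$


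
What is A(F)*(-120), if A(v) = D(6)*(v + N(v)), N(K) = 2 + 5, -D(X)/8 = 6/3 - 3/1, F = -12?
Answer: 4800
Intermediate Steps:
D(X) = 8 (D(X) = -8*(6/3 - 3/1) = -8*(6*(⅓) - 3*1) = -8*(2 - 3) = -8*(-1) = 8)
N(K) = 7
A(v) = 56 + 8*v (A(v) = 8*(v + 7) = 8*(7 + v) = 56 + 8*v)
A(F)*(-120) = (56 + 8*(-12))*(-120) = (56 - 96)*(-120) = -40*(-120) = 4800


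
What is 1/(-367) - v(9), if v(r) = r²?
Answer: -29728/367 ≈ -81.003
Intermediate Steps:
1/(-367) - v(9) = 1/(-367) - 1*9² = -1/367 - 1*81 = -1/367 - 81 = -29728/367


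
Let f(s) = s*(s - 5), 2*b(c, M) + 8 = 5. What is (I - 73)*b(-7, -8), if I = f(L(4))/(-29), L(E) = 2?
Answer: 6333/58 ≈ 109.19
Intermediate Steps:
b(c, M) = -3/2 (b(c, M) = -4 + (½)*5 = -4 + 5/2 = -3/2)
f(s) = s*(-5 + s)
I = 6/29 (I = (2*(-5 + 2))/(-29) = (2*(-3))*(-1/29) = -6*(-1/29) = 6/29 ≈ 0.20690)
(I - 73)*b(-7, -8) = (6/29 - 73)*(-3/2) = -2111/29*(-3/2) = 6333/58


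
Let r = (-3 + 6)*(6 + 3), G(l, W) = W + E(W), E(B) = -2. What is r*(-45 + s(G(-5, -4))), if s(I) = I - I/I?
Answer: -1404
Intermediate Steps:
G(l, W) = -2 + W (G(l, W) = W - 2 = -2 + W)
s(I) = -1 + I (s(I) = I - 1*1 = I - 1 = -1 + I)
r = 27 (r = 3*9 = 27)
r*(-45 + s(G(-5, -4))) = 27*(-45 + (-1 + (-2 - 4))) = 27*(-45 + (-1 - 6)) = 27*(-45 - 7) = 27*(-52) = -1404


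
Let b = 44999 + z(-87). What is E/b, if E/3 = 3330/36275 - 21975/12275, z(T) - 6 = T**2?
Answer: -18150417/187279365670 ≈ -9.6916e-5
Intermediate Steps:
z(T) = 6 + T**2
E = -18150417/3562205 (E = 3*(3330/36275 - 21975/12275) = 3*(3330*(1/36275) - 21975*1/12275) = 3*(666/7255 - 879/491) = 3*(-6050139/3562205) = -18150417/3562205 ≈ -5.0953)
b = 52574 (b = 44999 + (6 + (-87)**2) = 44999 + (6 + 7569) = 44999 + 7575 = 52574)
E/b = -18150417/3562205/52574 = -18150417/3562205*1/52574 = -18150417/187279365670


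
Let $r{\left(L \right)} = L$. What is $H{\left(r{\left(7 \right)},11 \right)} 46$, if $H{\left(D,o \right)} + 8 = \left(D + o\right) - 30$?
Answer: $-920$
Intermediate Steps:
$H{\left(D,o \right)} = -38 + D + o$ ($H{\left(D,o \right)} = -8 - \left(30 - D - o\right) = -8 + \left(-30 + D + o\right) = -38 + D + o$)
$H{\left(r{\left(7 \right)},11 \right)} 46 = \left(-38 + 7 + 11\right) 46 = \left(-20\right) 46 = -920$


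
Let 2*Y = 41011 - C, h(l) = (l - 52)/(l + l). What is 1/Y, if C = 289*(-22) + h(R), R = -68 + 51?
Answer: 68/1610477 ≈ 4.2223e-5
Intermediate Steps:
R = -17
h(l) = (-52 + l)/(2*l) (h(l) = (-52 + l)/((2*l)) = (-52 + l)*(1/(2*l)) = (-52 + l)/(2*l))
C = -216103/34 (C = 289*(-22) + (1/2)*(-52 - 17)/(-17) = -6358 + (1/2)*(-1/17)*(-69) = -6358 + 69/34 = -216103/34 ≈ -6356.0)
Y = 1610477/68 (Y = (41011 - 1*(-216103/34))/2 = (41011 + 216103/34)/2 = (1/2)*(1610477/34) = 1610477/68 ≈ 23684.)
1/Y = 1/(1610477/68) = 68/1610477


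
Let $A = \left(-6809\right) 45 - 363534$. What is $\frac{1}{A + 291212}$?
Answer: $- \frac{1}{378727} \approx -2.6404 \cdot 10^{-6}$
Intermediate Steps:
$A = -669939$ ($A = -306405 - 363534 = -669939$)
$\frac{1}{A + 291212} = \frac{1}{-669939 + 291212} = \frac{1}{-378727} = - \frac{1}{378727}$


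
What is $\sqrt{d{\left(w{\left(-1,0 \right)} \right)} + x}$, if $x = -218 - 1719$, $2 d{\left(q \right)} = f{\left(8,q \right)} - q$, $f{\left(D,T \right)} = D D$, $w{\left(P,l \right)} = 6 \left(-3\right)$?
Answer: $2 i \sqrt{474} \approx 43.543 i$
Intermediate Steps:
$w{\left(P,l \right)} = -18$
$f{\left(D,T \right)} = D^{2}$
$d{\left(q \right)} = 32 - \frac{q}{2}$ ($d{\left(q \right)} = \frac{8^{2} - q}{2} = \frac{64 - q}{2} = 32 - \frac{q}{2}$)
$x = -1937$ ($x = -218 - 1719 = -1937$)
$\sqrt{d{\left(w{\left(-1,0 \right)} \right)} + x} = \sqrt{\left(32 - -9\right) - 1937} = \sqrt{\left(32 + 9\right) - 1937} = \sqrt{41 - 1937} = \sqrt{-1896} = 2 i \sqrt{474}$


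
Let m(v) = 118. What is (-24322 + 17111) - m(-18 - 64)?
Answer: -7329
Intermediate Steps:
(-24322 + 17111) - m(-18 - 64) = (-24322 + 17111) - 1*118 = -7211 - 118 = -7329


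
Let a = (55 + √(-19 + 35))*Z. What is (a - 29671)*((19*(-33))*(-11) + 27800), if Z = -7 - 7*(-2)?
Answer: -1015164826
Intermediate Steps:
Z = 7 (Z = -7 + 14 = 7)
a = 413 (a = (55 + √(-19 + 35))*7 = (55 + √16)*7 = (55 + 4)*7 = 59*7 = 413)
(a - 29671)*((19*(-33))*(-11) + 27800) = (413 - 29671)*((19*(-33))*(-11) + 27800) = -29258*(-627*(-11) + 27800) = -29258*(6897 + 27800) = -29258*34697 = -1015164826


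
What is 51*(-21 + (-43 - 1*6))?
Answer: -3570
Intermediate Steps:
51*(-21 + (-43 - 1*6)) = 51*(-21 + (-43 - 6)) = 51*(-21 - 49) = 51*(-70) = -3570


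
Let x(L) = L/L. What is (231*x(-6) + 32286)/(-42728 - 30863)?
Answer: -32517/73591 ≈ -0.44186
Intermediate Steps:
x(L) = 1
(231*x(-6) + 32286)/(-42728 - 30863) = (231*1 + 32286)/(-42728 - 30863) = (231 + 32286)/(-73591) = 32517*(-1/73591) = -32517/73591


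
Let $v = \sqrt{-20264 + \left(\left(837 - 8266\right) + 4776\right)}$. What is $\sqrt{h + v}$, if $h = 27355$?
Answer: $\sqrt{27355 + i \sqrt{22917}} \approx 165.39 + 0.4576 i$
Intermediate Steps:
$v = i \sqrt{22917}$ ($v = \sqrt{-20264 + \left(-7429 + 4776\right)} = \sqrt{-20264 - 2653} = \sqrt{-22917} = i \sqrt{22917} \approx 151.38 i$)
$\sqrt{h + v} = \sqrt{27355 + i \sqrt{22917}}$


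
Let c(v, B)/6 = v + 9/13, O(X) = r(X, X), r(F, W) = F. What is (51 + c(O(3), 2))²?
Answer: 904401/169 ≈ 5351.5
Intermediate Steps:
O(X) = X
c(v, B) = 54/13 + 6*v (c(v, B) = 6*(v + 9/13) = 6*(9/13 + v) = 54/13 + 6*v)
(51 + c(O(3), 2))² = (51 + (54/13 + 6*3))² = (51 + (54/13 + 18))² = (51 + 288/13)² = (951/13)² = 904401/169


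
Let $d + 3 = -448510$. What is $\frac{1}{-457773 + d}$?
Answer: $- \frac{1}{906286} \approx -1.1034 \cdot 10^{-6}$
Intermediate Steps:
$d = -448513$ ($d = -3 - 448510 = -448513$)
$\frac{1}{-457773 + d} = \frac{1}{-457773 - 448513} = \frac{1}{-906286} = - \frac{1}{906286}$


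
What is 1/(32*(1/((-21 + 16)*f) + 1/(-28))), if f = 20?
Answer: -175/256 ≈ -0.68359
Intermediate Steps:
1/(32*(1/((-21 + 16)*f) + 1/(-28))) = 1/(32*(1/((-21 + 16)*20) + 1/(-28))) = 1/(32*((1/20)/(-5) + 1*(-1/28))) = 1/(32*(-⅕*1/20 - 1/28)) = 1/(32*(-1/100 - 1/28)) = 1/(32*(-8/175)) = 1/(-256/175) = -175/256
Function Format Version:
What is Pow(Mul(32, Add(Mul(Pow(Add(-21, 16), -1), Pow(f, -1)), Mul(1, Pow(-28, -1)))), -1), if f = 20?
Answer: Rational(-175, 256) ≈ -0.68359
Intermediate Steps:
Pow(Mul(32, Add(Mul(Pow(Add(-21, 16), -1), Pow(f, -1)), Mul(1, Pow(-28, -1)))), -1) = Pow(Mul(32, Add(Mul(Pow(Add(-21, 16), -1), Pow(20, -1)), Mul(1, Pow(-28, -1)))), -1) = Pow(Mul(32, Add(Mul(Pow(-5, -1), Rational(1, 20)), Mul(1, Rational(-1, 28)))), -1) = Pow(Mul(32, Add(Mul(Rational(-1, 5), Rational(1, 20)), Rational(-1, 28))), -1) = Pow(Mul(32, Add(Rational(-1, 100), Rational(-1, 28))), -1) = Pow(Mul(32, Rational(-8, 175)), -1) = Pow(Rational(-256, 175), -1) = Rational(-175, 256)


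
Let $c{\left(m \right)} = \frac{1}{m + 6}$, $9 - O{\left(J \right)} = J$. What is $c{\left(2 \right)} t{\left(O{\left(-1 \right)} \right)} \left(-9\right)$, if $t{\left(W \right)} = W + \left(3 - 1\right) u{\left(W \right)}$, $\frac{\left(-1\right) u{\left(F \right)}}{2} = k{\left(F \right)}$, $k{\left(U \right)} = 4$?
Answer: $\frac{27}{4} \approx 6.75$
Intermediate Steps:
$u{\left(F \right)} = -8$ ($u{\left(F \right)} = \left(-2\right) 4 = -8$)
$O{\left(J \right)} = 9 - J$
$t{\left(W \right)} = -16 + W$ ($t{\left(W \right)} = W + \left(3 - 1\right) \left(-8\right) = W + 2 \left(-8\right) = W - 16 = -16 + W$)
$c{\left(m \right)} = \frac{1}{6 + m}$
$c{\left(2 \right)} t{\left(O{\left(-1 \right)} \right)} \left(-9\right) = \frac{-16 + \left(9 - -1\right)}{6 + 2} \left(-9\right) = \frac{-16 + \left(9 + 1\right)}{8} \left(-9\right) = \frac{-16 + 10}{8} \left(-9\right) = \frac{1}{8} \left(-6\right) \left(-9\right) = \left(- \frac{3}{4}\right) \left(-9\right) = \frac{27}{4}$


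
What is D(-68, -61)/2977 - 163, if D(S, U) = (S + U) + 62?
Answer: -485318/2977 ≈ -163.02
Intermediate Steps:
D(S, U) = 62 + S + U
D(-68, -61)/2977 - 163 = (62 - 68 - 61)/2977 - 163 = -67*1/2977 - 163 = -67/2977 - 163 = -485318/2977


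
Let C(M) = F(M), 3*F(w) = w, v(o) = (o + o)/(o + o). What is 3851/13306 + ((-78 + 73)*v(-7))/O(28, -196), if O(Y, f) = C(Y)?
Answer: -45881/186284 ≈ -0.24630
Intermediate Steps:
v(o) = 1 (v(o) = (2*o)/((2*o)) = (2*o)*(1/(2*o)) = 1)
F(w) = w/3
C(M) = M/3
O(Y, f) = Y/3
3851/13306 + ((-78 + 73)*v(-7))/O(28, -196) = 3851/13306 + ((-78 + 73)*1)/(((⅓)*28)) = 3851*(1/13306) + (-5*1)/(28/3) = 3851/13306 - 5*3/28 = 3851/13306 - 15/28 = -45881/186284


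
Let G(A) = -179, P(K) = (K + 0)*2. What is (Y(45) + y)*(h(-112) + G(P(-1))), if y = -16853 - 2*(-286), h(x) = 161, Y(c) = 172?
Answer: 289962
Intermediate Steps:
P(K) = 2*K (P(K) = K*2 = 2*K)
y = -16281 (y = -16853 - 1*(-572) = -16853 + 572 = -16281)
(Y(45) + y)*(h(-112) + G(P(-1))) = (172 - 16281)*(161 - 179) = -16109*(-18) = 289962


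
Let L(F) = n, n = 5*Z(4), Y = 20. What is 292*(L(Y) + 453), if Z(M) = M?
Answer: 138116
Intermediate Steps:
n = 20 (n = 5*4 = 20)
L(F) = 20
292*(L(Y) + 453) = 292*(20 + 453) = 292*473 = 138116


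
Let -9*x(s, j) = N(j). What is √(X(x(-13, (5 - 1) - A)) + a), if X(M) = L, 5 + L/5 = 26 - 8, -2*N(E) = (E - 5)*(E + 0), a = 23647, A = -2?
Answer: 4*√1482 ≈ 153.99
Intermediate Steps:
N(E) = -E*(-5 + E)/2 (N(E) = -(E - 5)*(E + 0)/2 = -(-5 + E)*E/2 = -E*(-5 + E)/2)
x(s, j) = -j*(5 - j)/18
L = 65 (L = -25 + 5*(26 - 8) = -25 + 5*18 = -25 + 90 = 65)
X(M) = 65
√(X(x(-13, (5 - 1) - A)) + a) = √(65 + 23647) = √23712 = 4*√1482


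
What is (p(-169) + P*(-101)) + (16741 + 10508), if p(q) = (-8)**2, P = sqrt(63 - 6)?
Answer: 27313 - 101*sqrt(57) ≈ 26550.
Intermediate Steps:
P = sqrt(57) ≈ 7.5498
p(q) = 64
(p(-169) + P*(-101)) + (16741 + 10508) = (64 + sqrt(57)*(-101)) + (16741 + 10508) = (64 - 101*sqrt(57)) + 27249 = 27313 - 101*sqrt(57)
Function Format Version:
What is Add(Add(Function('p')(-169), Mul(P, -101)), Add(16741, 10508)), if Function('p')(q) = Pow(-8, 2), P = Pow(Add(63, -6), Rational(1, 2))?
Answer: Add(27313, Mul(-101, Pow(57, Rational(1, 2)))) ≈ 26550.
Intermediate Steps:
P = Pow(57, Rational(1, 2)) ≈ 7.5498
Function('p')(q) = 64
Add(Add(Function('p')(-169), Mul(P, -101)), Add(16741, 10508)) = Add(Add(64, Mul(Pow(57, Rational(1, 2)), -101)), Add(16741, 10508)) = Add(Add(64, Mul(-101, Pow(57, Rational(1, 2)))), 27249) = Add(27313, Mul(-101, Pow(57, Rational(1, 2))))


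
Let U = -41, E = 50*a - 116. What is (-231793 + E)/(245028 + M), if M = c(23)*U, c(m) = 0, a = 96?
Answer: -75703/81676 ≈ -0.92687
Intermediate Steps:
E = 4684 (E = 50*96 - 116 = 4800 - 116 = 4684)
M = 0 (M = 0*(-41) = 0)
(-231793 + E)/(245028 + M) = (-231793 + 4684)/(245028 + 0) = -227109/245028 = -227109*1/245028 = -75703/81676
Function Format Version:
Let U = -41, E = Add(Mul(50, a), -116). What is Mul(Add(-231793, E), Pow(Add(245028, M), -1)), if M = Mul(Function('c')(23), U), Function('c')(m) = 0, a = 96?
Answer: Rational(-75703, 81676) ≈ -0.92687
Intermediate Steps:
E = 4684 (E = Add(Mul(50, 96), -116) = Add(4800, -116) = 4684)
M = 0 (M = Mul(0, -41) = 0)
Mul(Add(-231793, E), Pow(Add(245028, M), -1)) = Mul(Add(-231793, 4684), Pow(Add(245028, 0), -1)) = Mul(-227109, Pow(245028, -1)) = Mul(-227109, Rational(1, 245028)) = Rational(-75703, 81676)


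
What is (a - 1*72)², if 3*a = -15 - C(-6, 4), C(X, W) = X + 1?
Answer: 51076/9 ≈ 5675.1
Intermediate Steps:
C(X, W) = 1 + X
a = -10/3 (a = (-15 - (1 - 6))/3 = (-15 - 1*(-5))/3 = (-15 + 5)/3 = (⅓)*(-10) = -10/3 ≈ -3.3333)
(a - 1*72)² = (-10/3 - 1*72)² = (-10/3 - 72)² = (-226/3)² = 51076/9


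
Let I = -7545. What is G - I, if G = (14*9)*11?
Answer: 8931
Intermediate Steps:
G = 1386 (G = 126*11 = 1386)
G - I = 1386 - 1*(-7545) = 1386 + 7545 = 8931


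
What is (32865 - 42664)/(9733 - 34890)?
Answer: 9799/25157 ≈ 0.38951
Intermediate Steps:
(32865 - 42664)/(9733 - 34890) = -9799/(-25157) = -9799*(-1/25157) = 9799/25157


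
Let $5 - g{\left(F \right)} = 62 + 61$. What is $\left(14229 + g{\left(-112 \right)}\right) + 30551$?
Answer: $44662$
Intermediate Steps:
$g{\left(F \right)} = -118$ ($g{\left(F \right)} = 5 - \left(62 + 61\right) = 5 - 123 = -118$)
$\left(14229 + g{\left(-112 \right)}\right) + 30551 = \left(14229 - 118\right) + 30551 = 14111 + 30551 = 44662$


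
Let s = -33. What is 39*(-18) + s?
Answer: -735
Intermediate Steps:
39*(-18) + s = 39*(-18) - 33 = -702 - 33 = -735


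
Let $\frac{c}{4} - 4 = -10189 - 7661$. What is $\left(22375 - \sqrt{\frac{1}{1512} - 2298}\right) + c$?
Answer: $-49009 - \frac{5 i \sqrt{5837286}}{252} \approx -49009.0 - 47.937 i$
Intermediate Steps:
$c = -71384$ ($c = 16 + 4 \left(-10189 - 7661\right) = 16 + 4 \left(-17850\right) = 16 - 71400 = -71384$)
$\left(22375 - \sqrt{\frac{1}{1512} - 2298}\right) + c = \left(22375 - \sqrt{\frac{1}{1512} - 2298}\right) - 71384 = \left(22375 - \sqrt{- \frac{3474575}{1512}}\right) - 71384 = \left(22375 - \frac{5 i \sqrt{5837286}}{252}\right) - 71384 = -49009 - \frac{5 i \sqrt{5837286}}{252}$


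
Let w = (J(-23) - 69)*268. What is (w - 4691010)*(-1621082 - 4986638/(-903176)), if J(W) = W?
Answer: 1726072125186748201/225794 ≈ 7.6445e+12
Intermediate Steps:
w = -24656 (w = (-23 - 69)*268 = -92*268 = -24656)
(w - 4691010)*(-1621082 - 4986638/(-903176)) = (-24656 - 4691010)*(-1621082 - 4986638/(-903176)) = -4715666*(-1621082 - 4986638*(-1/903176)) = -4715666*(-1621082 + 2493319/451588) = -4715666*(-732058684897/451588) = 1726072125186748201/225794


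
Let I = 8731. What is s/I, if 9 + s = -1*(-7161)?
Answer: 7152/8731 ≈ 0.81915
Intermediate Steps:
s = 7152 (s = -9 - 1*(-7161) = -9 + 7161 = 7152)
s/I = 7152/8731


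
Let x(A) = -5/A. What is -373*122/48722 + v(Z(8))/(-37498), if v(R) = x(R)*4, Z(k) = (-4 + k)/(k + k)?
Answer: -425621557/456744389 ≈ -0.93186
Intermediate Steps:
Z(k) = (-4 + k)/(2*k) (Z(k) = (-4 + k)/((2*k)) = (-4 + k)*(1/(2*k)) = (-4 + k)/(2*k))
v(R) = -20/R (v(R) = -5/R*4 = -20/R)
-373*122/48722 + v(Z(8))/(-37498) = -373*122/48722 - 20*16/(-4 + 8)/(-37498) = -45506*1/48722 - 20/((½)*(⅛)*4)*(-1/37498) = -22753/24361 - 20/¼*(-1/37498) = -22753/24361 - 20*4*(-1/37498) = -22753/24361 - 80*(-1/37498) = -22753/24361 + 40/18749 = -425621557/456744389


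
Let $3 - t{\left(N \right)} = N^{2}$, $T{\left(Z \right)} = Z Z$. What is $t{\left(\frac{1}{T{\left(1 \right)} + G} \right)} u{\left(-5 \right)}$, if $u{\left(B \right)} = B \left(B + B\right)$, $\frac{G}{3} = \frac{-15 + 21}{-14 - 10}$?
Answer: $-650$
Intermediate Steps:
$T{\left(Z \right)} = Z^{2}$
$G = - \frac{3}{4}$ ($G = 3 \frac{-15 + 21}{-14 - 10} = 3 \frac{6}{-24} = 3 \cdot 6 \left(- \frac{1}{24}\right) = 3 \left(- \frac{1}{4}\right) = - \frac{3}{4} \approx -0.75$)
$t{\left(N \right)} = 3 - N^{2}$
$u{\left(B \right)} = 2 B^{2}$ ($u{\left(B \right)} = B 2 B = 2 B^{2}$)
$t{\left(\frac{1}{T{\left(1 \right)} + G} \right)} u{\left(-5 \right)} = \left(3 - \left(\frac{1}{1^{2} - \frac{3}{4}}\right)^{2}\right) 2 \left(-5\right)^{2} = \left(3 - \left(\frac{1}{1 - \frac{3}{4}}\right)^{2}\right) 2 \cdot 25 = \left(3 - \left(\frac{1}{\frac{1}{4}}\right)^{2}\right) 50 = \left(3 - 4^{2}\right) 50 = \left(3 - 16\right) 50 = \left(-13\right) 50 = -650$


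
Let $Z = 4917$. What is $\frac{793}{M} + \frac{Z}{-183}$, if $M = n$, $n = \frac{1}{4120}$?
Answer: $\frac{199295121}{61} \approx 3.2671 \cdot 10^{6}$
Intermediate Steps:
$n = \frac{1}{4120} \approx 0.00024272$
$M = \frac{1}{4120} \approx 0.00024272$
$\frac{793}{M} + \frac{Z}{-183} = 793 \frac{1}{\frac{1}{4120}} + \frac{4917}{-183} = 793 \cdot 4120 + 4917 \left(- \frac{1}{183}\right) = 3267160 - \frac{1639}{61} = \frac{199295121}{61}$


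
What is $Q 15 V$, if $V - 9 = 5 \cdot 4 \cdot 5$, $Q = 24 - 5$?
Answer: $31065$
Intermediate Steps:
$Q = 19$ ($Q = 24 - 5 = 19$)
$V = 109$ ($V = 9 + 5 \cdot 4 \cdot 5 = 9 + 20 \cdot 5 = 9 + 100 = 109$)
$Q 15 V = 19 \cdot 15 \cdot 109 = 285 \cdot 109 = 31065$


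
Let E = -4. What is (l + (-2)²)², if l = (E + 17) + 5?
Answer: 484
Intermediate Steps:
l = 18 (l = (-4 + 17) + 5 = 13 + 5 = 18)
(l + (-2)²)² = (18 + (-2)²)² = (18 + 4)² = 22² = 484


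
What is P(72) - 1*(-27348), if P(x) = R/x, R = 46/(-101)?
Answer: 99437305/3636 ≈ 27348.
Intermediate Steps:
R = -46/101 (R = 46*(-1/101) = -46/101 ≈ -0.45545)
P(x) = -46/(101*x)
P(72) - 1*(-27348) = -46/101/72 - 1*(-27348) = -46/101*1/72 + 27348 = -23/3636 + 27348 = 99437305/3636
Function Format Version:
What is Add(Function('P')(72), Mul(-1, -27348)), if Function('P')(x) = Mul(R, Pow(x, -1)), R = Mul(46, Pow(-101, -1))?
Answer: Rational(99437305, 3636) ≈ 27348.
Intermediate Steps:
R = Rational(-46, 101) (R = Mul(46, Rational(-1, 101)) = Rational(-46, 101) ≈ -0.45545)
Function('P')(x) = Mul(Rational(-46, 101), Pow(x, -1))
Add(Function('P')(72), Mul(-1, -27348)) = Add(Mul(Rational(-46, 101), Pow(72, -1)), Mul(-1, -27348)) = Add(Mul(Rational(-46, 101), Rational(1, 72)), 27348) = Add(Rational(-23, 3636), 27348) = Rational(99437305, 3636)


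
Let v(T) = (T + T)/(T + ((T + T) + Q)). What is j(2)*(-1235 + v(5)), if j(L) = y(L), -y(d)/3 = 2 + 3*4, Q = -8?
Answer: 51810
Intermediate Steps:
y(d) = -42 (y(d) = -3*(2 + 3*4) = -3*(2 + 12) = -3*14 = -42)
j(L) = -42
v(T) = 2*T/(-8 + 3*T) (v(T) = (T + T)/(T + ((T + T) - 8)) = (2*T)/(T + (2*T - 8)) = (2*T)/(T + (-8 + 2*T)) = (2*T)/(-8 + 3*T) = 2*T/(-8 + 3*T))
j(2)*(-1235 + v(5)) = -42*(-1235 + 2*5/(-8 + 3*5)) = -42*(-1235 + 2*5/(-8 + 15)) = -42*(-1235 + 2*5/7) = -42*(-1235 + 2*5*(⅐)) = -42*(-1235 + 10/7) = -42*(-8635/7) = 51810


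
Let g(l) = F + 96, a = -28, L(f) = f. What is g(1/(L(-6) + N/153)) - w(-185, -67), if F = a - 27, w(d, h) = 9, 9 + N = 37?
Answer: 32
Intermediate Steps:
N = 28 (N = -9 + 37 = 28)
F = -55 (F = -28 - 27 = -55)
g(l) = 41 (g(l) = -55 + 96 = 41)
g(1/(L(-6) + N/153)) - w(-185, -67) = 41 - 1*9 = 41 - 9 = 32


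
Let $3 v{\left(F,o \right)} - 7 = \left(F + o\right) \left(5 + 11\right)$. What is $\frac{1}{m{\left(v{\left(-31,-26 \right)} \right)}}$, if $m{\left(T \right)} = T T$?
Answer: $\frac{9}{819025} \approx 1.0989 \cdot 10^{-5}$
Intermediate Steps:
$v{\left(F,o \right)} = \frac{7}{3} + \frac{16 F}{3} + \frac{16 o}{3}$ ($v{\left(F,o \right)} = \frac{7}{3} + \frac{\left(F + o\right) \left(5 + 11\right)}{3} = \frac{7}{3} + \frac{\left(F + o\right) 16}{3} = \frac{7}{3} + \frac{16 F + 16 o}{3} = \frac{7}{3} + \left(\frac{16 F}{3} + \frac{16 o}{3}\right) = \frac{7}{3} + \frac{16 F}{3} + \frac{16 o}{3}$)
$m{\left(T \right)} = T^{2}$
$\frac{1}{m{\left(v{\left(-31,-26 \right)} \right)}} = \frac{1}{\left(\frac{7}{3} + \frac{16}{3} \left(-31\right) + \frac{16}{3} \left(-26\right)\right)^{2}} = \frac{1}{\left(\frac{7}{3} - \frac{496}{3} - \frac{416}{3}\right)^{2}} = \frac{1}{\left(- \frac{905}{3}\right)^{2}} = \frac{1}{\frac{819025}{9}} = \frac{9}{819025}$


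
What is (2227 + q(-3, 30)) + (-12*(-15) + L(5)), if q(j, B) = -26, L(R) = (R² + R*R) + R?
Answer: 2436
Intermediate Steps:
L(R) = R + 2*R² (L(R) = (R² + R²) + R = 2*R² + R = R + 2*R²)
(2227 + q(-3, 30)) + (-12*(-15) + L(5)) = (2227 - 26) + (-12*(-15) + 5*(1 + 2*5)) = 2201 + (180 + 5*(1 + 10)) = 2201 + (180 + 5*11) = 2201 + (180 + 55) = 2201 + 235 = 2436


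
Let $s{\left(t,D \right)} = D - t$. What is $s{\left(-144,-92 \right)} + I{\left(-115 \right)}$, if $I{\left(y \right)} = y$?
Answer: $-63$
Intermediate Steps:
$s{\left(-144,-92 \right)} + I{\left(-115 \right)} = \left(-92 - -144\right) - 115 = \left(-92 + 144\right) - 115 = 52 - 115 = -63$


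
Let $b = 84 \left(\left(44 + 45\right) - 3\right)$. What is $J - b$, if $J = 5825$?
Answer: $-1399$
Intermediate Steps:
$b = 7224$ ($b = 84 \left(89 - 3\right) = 84 \cdot 86 = 7224$)
$J - b = 5825 - 7224 = -1399$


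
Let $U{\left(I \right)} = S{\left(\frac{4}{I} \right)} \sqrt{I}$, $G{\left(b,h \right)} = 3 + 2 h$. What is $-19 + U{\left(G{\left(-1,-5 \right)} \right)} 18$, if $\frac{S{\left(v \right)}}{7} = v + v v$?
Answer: $-19 - \frac{216 i \sqrt{7}}{7} \approx -19.0 - 81.64 i$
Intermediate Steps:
$S{\left(v \right)} = 7 v + 7 v^{2}$ ($S{\left(v \right)} = 7 \left(v + v v\right) = 7 \left(v + v^{2}\right) = 7 v + 7 v^{2}$)
$U{\left(I \right)} = \frac{28 \left(1 + \frac{4}{I}\right)}{\sqrt{I}}$ ($U{\left(I \right)} = 7 \frac{4}{I} \left(1 + \frac{4}{I}\right) \sqrt{I} = \frac{28 \left(1 + \frac{4}{I}\right)}{I} \sqrt{I} = \frac{28 \left(1 + \frac{4}{I}\right)}{\sqrt{I}}$)
$-19 + U{\left(G{\left(-1,-5 \right)} \right)} 18 = -19 + \frac{28 \left(4 + \left(3 + 2 \left(-5\right)\right)\right)}{\left(3 + 2 \left(-5\right)\right)^{\frac{3}{2}}} \cdot 18 = -19 + \frac{28 \left(4 + \left(3 - 10\right)\right)}{\left(3 - 10\right)^{\frac{3}{2}}} \cdot 18 = -19 + \frac{28 \left(4 - 7\right)}{\left(-7\right) i \sqrt{7}} \cdot 18 = -19 + 28 \frac{i \sqrt{7}}{49} \left(-3\right) 18 = -19 + - \frac{12 i \sqrt{7}}{7} \cdot 18 = -19 - \frac{216 i \sqrt{7}}{7}$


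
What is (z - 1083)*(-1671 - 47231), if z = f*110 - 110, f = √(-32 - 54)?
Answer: 58340086 - 5379220*I*√86 ≈ 5.834e+7 - 4.9885e+7*I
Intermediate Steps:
f = I*√86 (f = √(-86) = I*√86 ≈ 9.2736*I)
z = -110 + 110*I*√86 (z = (I*√86)*110 - 110 = 110*I*√86 - 110 = -110 + 110*I*√86 ≈ -110.0 + 1020.1*I)
(z - 1083)*(-1671 - 47231) = ((-110 + 110*I*√86) - 1083)*(-1671 - 47231) = (-1193 + 110*I*√86)*(-48902) = 58340086 - 5379220*I*√86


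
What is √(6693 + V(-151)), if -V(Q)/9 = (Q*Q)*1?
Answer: 2*I*√49629 ≈ 445.55*I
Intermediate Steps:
V(Q) = -9*Q² (V(Q) = -9*Q*Q = -9*Q²)
√(6693 + V(-151)) = √(6693 - 9*(-151)²) = √(6693 - 9*22801) = √(6693 - 205209) = √(-198516) = 2*I*√49629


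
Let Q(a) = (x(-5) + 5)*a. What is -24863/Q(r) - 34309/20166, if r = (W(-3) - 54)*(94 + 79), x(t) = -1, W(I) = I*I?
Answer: -94499167/104661540 ≈ -0.90290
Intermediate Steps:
W(I) = I**2
r = -7785 (r = ((-3)**2 - 54)*(94 + 79) = (9 - 54)*173 = -45*173 = -7785)
Q(a) = 4*a (Q(a) = (-1 + 5)*a = 4*a)
-24863/Q(r) - 34309/20166 = -24863/(4*(-7785)) - 34309/20166 = -24863/(-31140) - 34309*1/20166 = -24863*(-1/31140) - 34309/20166 = 24863/31140 - 34309/20166 = -94499167/104661540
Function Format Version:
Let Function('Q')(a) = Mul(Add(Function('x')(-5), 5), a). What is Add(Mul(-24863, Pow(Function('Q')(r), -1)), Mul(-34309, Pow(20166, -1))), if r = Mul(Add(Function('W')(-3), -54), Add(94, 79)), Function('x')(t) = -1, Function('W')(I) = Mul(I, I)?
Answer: Rational(-94499167, 104661540) ≈ -0.90290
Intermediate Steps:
Function('W')(I) = Pow(I, 2)
r = -7785 (r = Mul(Add(Pow(-3, 2), -54), Add(94, 79)) = Mul(Add(9, -54), 173) = Mul(-45, 173) = -7785)
Function('Q')(a) = Mul(4, a) (Function('Q')(a) = Mul(Add(-1, 5), a) = Mul(4, a))
Add(Mul(-24863, Pow(Function('Q')(r), -1)), Mul(-34309, Pow(20166, -1))) = Add(Mul(-24863, Pow(Mul(4, -7785), -1)), Mul(-34309, Pow(20166, -1))) = Add(Mul(-24863, Pow(-31140, -1)), Mul(-34309, Rational(1, 20166))) = Add(Mul(-24863, Rational(-1, 31140)), Rational(-34309, 20166)) = Add(Rational(24863, 31140), Rational(-34309, 20166)) = Rational(-94499167, 104661540)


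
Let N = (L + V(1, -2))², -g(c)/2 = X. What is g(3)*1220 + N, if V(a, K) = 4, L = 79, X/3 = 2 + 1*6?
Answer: -51671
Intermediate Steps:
X = 24 (X = 3*(2 + 1*6) = 3*(2 + 6) = 3*8 = 24)
g(c) = -48 (g(c) = -2*24 = -48)
N = 6889 (N = (79 + 4)² = 83² = 6889)
g(3)*1220 + N = -48*1220 + 6889 = -58560 + 6889 = -51671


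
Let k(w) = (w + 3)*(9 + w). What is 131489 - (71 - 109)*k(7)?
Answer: 137569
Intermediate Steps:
k(w) = (3 + w)*(9 + w)
131489 - (71 - 109)*k(7) = 131489 - (71 - 109)*(27 + 7**2 + 12*7) = 131489 - (-38)*(27 + 49 + 84) = 131489 - (-38)*160 = 131489 - 1*(-6080) = 131489 + 6080 = 137569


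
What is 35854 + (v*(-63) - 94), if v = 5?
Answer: 35445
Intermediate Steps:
35854 + (v*(-63) - 94) = 35854 + (5*(-63) - 94) = 35854 + (-315 - 94) = 35854 - 409 = 35445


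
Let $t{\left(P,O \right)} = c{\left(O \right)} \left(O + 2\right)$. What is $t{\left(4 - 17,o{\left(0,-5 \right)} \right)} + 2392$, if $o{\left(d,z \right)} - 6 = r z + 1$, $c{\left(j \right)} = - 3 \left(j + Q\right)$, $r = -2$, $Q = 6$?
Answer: $1081$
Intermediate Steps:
$c{\left(j \right)} = -18 - 3 j$ ($c{\left(j \right)} = - 3 \left(j + 6\right) = - 3 \left(6 + j\right) = -18 - 3 j$)
$o{\left(d,z \right)} = 7 - 2 z$ ($o{\left(d,z \right)} = 6 - \left(-1 + 2 z\right) = 7 - 2 z$)
$t{\left(P,O \right)} = \left(-18 - 3 O\right) \left(2 + O\right)$ ($t{\left(P,O \right)} = \left(-18 - 3 O\right) \left(O + 2\right) = \left(-18 - 3 O\right) \left(2 + O\right)$)
$t{\left(4 - 17,o{\left(0,-5 \right)} \right)} + 2392 = - 3 \left(2 + \left(7 - -10\right)\right) \left(6 + \left(7 - -10\right)\right) + 2392 = - 3 \left(2 + \left(7 + 10\right)\right) \left(6 + \left(7 + 10\right)\right) + 2392 = - 3 \left(2 + 17\right) \left(6 + 17\right) + 2392 = \left(-3\right) 19 \cdot 23 + 2392 = -1311 + 2392 = 1081$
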